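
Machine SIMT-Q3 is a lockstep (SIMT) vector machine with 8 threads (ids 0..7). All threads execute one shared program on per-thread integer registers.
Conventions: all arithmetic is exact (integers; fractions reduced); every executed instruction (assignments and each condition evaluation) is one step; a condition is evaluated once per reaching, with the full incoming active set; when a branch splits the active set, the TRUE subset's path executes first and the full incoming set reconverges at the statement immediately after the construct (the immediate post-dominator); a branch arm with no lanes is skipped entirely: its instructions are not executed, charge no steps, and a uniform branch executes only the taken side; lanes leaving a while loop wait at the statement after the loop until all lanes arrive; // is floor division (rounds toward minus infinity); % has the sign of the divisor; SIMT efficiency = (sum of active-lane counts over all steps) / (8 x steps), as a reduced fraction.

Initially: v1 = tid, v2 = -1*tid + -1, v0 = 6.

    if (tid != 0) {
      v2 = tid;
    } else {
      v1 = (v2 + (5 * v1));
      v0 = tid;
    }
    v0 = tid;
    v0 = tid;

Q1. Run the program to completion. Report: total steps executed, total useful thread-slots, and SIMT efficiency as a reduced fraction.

Answer: 6 steps, 33 useful, 11/16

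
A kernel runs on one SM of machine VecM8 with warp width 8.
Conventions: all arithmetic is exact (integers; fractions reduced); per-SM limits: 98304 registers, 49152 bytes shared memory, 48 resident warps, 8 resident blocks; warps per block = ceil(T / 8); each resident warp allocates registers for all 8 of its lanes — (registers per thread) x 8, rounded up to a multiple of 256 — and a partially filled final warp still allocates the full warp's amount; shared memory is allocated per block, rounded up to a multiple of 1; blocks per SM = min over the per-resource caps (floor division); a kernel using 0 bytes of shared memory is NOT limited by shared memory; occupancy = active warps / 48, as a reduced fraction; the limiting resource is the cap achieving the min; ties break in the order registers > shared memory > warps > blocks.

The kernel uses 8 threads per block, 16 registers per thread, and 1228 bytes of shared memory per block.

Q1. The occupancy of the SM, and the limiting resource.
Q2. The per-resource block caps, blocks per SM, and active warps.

Answer: occupancy 1/6, limited by blocks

registers: 384 blocks
shared memory: 40 blocks
warps: 48 blocks
blocks: 8 blocks

Answer: 8 blocks, 8 active warps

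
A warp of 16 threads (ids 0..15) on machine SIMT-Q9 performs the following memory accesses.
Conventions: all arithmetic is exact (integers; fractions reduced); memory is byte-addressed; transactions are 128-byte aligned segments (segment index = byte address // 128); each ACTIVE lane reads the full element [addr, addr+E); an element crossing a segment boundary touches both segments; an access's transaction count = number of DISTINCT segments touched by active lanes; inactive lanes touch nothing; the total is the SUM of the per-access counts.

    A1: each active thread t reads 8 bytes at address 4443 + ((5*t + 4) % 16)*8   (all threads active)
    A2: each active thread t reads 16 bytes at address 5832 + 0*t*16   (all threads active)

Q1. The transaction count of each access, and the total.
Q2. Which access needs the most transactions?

A1: 2 transactions
A2: 1 transaction

Answer: 2,1; total 3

Answer: A1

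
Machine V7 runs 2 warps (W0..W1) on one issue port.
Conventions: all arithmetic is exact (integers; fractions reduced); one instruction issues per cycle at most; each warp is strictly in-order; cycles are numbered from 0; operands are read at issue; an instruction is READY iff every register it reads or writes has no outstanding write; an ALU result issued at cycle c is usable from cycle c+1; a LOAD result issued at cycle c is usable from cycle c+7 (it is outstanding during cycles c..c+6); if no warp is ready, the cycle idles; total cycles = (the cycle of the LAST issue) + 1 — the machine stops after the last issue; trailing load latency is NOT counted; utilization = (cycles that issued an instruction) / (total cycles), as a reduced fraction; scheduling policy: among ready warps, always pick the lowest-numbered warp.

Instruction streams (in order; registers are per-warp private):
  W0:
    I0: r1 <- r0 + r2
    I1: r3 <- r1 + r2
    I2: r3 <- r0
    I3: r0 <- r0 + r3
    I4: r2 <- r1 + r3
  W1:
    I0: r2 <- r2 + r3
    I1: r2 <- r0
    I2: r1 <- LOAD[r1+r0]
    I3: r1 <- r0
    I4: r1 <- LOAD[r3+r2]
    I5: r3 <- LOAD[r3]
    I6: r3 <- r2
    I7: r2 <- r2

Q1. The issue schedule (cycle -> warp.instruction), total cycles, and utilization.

cycle 0: W0.I0
cycle 1: W0.I1
cycle 2: W0.I2
cycle 3: W0.I3
cycle 4: W0.I4
cycle 5: W1.I0
cycle 6: W1.I1
cycle 7: W1.I2
cycle 8: idle
cycle 9: idle
cycle 10: idle
cycle 11: idle
cycle 12: idle
cycle 13: idle
cycle 14: W1.I3
cycle 15: W1.I4
cycle 16: W1.I5
cycle 17: idle
cycle 18: idle
cycle 19: idle
cycle 20: idle
cycle 21: idle
cycle 22: idle
cycle 23: W1.I6
cycle 24: W1.I7

Answer: 25 cycles, utilization 13/25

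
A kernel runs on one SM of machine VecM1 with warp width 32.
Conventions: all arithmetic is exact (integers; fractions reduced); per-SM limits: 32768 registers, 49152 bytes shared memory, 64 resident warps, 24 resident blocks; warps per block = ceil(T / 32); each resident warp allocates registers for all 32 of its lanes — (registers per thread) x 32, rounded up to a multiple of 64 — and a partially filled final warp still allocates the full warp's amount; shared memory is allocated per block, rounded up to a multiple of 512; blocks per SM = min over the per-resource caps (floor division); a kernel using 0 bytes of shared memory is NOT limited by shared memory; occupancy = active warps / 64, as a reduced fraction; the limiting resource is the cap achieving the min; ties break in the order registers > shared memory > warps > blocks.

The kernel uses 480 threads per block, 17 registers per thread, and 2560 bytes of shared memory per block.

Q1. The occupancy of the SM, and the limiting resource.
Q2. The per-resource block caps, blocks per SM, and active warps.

Answer: occupancy 45/64, limited by registers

registers: 3 blocks
shared memory: 19 blocks
warps: 4 blocks
blocks: 24 blocks

Answer: 3 blocks, 45 active warps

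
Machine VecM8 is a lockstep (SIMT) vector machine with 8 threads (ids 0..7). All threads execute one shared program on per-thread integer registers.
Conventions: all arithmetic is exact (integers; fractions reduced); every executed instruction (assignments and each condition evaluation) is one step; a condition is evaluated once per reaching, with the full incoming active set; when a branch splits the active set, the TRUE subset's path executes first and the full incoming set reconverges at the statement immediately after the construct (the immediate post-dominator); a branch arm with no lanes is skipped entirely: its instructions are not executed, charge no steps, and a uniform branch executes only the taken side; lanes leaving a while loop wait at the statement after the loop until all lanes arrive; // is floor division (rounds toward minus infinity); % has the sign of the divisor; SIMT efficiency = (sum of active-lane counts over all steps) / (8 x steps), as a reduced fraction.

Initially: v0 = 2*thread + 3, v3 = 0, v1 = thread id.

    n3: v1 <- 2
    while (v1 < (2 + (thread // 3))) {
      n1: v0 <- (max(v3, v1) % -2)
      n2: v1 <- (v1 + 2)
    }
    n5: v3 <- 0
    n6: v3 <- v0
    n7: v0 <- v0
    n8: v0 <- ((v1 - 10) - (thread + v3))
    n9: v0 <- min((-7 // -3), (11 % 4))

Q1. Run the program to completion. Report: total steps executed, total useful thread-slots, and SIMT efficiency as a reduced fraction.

Answer: 10 steps, 71 useful, 71/80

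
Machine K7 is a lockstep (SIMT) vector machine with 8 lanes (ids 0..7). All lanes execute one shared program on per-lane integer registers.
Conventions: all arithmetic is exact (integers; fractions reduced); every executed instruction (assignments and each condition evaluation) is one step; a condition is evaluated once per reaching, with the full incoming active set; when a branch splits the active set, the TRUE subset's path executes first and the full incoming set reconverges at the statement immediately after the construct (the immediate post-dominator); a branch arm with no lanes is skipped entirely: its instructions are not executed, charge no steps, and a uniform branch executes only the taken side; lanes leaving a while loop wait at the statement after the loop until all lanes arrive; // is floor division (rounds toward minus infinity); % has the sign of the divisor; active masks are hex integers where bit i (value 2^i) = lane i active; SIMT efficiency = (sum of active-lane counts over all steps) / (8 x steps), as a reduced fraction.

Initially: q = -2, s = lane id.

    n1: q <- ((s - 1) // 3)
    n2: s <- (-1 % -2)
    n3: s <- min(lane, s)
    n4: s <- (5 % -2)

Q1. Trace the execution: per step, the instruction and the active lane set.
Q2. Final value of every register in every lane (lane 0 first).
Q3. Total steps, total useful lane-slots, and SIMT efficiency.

step 0: q <- ((s - 1) // 3)          0xff
step 1: s <- (-1 % -2)               0xff
step 2: s <- min(lane, s)            0xff
step 3: s <- (5 % -2)                0xff

Answer: 4 steps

q: -1,0,0,0,1,1,1,2
s: -1,-1,-1,-1,-1,-1,-1,-1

steps = 4; useful = 32; efficiency = 32/32 = 1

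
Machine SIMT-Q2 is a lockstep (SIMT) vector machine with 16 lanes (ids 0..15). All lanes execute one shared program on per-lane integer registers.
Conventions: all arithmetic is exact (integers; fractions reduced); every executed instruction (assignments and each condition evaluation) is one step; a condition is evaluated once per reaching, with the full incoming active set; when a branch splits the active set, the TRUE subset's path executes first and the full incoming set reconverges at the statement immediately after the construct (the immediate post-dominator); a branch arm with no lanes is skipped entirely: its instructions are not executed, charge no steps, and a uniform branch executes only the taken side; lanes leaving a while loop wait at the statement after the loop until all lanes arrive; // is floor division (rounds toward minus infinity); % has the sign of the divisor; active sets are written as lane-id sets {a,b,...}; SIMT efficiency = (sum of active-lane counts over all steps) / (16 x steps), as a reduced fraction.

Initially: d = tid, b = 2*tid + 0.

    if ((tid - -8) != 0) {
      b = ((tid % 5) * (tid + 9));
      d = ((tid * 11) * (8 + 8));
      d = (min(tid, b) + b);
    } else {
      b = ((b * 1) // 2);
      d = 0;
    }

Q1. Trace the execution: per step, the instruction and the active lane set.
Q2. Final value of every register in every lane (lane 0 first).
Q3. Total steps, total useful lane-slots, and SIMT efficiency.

step 0: eval ((tid - -8) != 0)       {0,1,2,3,4,5,6,7,8,9,10,11,12,13,14,15}
step 1: b <- ((tid % 5) * (tid + 9)) {0,1,2,3,4,5,6,7,8,9,10,11,12,13,14,15}
step 2: d <- ((tid * 11) * (8 + 8))  {0,1,2,3,4,5,6,7,8,9,10,11,12,13,14,15}
step 3: d <- (min(tid, b) + b)       {0,1,2,3,4,5,6,7,8,9,10,11,12,13,14,15}

Answer: 4 steps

d: 0,11,24,39,56,0,21,39,59,81,0,31,54,79,106,0
b: 0,10,22,36,52,0,15,32,51,72,0,20,42,66,92,0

steps = 4; useful = 64; efficiency = 64/64 = 1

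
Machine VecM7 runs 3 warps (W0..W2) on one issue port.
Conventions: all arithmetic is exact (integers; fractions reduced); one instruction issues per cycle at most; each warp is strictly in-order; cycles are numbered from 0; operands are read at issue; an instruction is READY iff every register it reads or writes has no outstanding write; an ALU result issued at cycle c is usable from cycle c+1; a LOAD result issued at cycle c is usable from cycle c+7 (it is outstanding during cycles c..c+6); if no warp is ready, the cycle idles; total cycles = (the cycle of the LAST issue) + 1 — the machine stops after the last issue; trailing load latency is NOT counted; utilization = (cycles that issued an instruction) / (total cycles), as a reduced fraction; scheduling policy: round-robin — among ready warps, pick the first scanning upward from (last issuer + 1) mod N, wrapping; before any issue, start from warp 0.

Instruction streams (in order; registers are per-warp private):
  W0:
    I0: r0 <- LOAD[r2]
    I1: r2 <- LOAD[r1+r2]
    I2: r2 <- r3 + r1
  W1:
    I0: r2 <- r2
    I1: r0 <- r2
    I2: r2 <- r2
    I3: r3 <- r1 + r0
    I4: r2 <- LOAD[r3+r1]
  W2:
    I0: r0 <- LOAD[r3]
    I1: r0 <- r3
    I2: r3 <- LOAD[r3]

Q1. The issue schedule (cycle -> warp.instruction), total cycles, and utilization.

cycle 0: W0.I0
cycle 1: W1.I0
cycle 2: W2.I0
cycle 3: W0.I1
cycle 4: W1.I1
cycle 5: W1.I2
cycle 6: W1.I3
cycle 7: W1.I4
cycle 8: idle
cycle 9: W2.I1
cycle 10: W0.I2
cycle 11: W2.I2

Answer: 12 cycles, utilization 11/12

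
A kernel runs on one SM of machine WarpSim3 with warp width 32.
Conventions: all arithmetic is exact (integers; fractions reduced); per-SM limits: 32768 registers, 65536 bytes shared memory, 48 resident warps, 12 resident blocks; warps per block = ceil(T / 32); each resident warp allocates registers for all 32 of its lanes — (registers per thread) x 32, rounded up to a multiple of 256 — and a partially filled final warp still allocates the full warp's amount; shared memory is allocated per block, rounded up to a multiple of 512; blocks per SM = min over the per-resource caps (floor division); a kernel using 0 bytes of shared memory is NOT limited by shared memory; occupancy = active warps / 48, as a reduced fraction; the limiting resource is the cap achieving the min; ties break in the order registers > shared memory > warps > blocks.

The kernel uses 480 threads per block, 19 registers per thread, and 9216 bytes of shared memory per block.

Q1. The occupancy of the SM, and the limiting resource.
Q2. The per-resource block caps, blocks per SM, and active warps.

Answer: occupancy 5/8, limited by registers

registers: 2 blocks
shared memory: 7 blocks
warps: 3 blocks
blocks: 12 blocks

Answer: 2 blocks, 30 active warps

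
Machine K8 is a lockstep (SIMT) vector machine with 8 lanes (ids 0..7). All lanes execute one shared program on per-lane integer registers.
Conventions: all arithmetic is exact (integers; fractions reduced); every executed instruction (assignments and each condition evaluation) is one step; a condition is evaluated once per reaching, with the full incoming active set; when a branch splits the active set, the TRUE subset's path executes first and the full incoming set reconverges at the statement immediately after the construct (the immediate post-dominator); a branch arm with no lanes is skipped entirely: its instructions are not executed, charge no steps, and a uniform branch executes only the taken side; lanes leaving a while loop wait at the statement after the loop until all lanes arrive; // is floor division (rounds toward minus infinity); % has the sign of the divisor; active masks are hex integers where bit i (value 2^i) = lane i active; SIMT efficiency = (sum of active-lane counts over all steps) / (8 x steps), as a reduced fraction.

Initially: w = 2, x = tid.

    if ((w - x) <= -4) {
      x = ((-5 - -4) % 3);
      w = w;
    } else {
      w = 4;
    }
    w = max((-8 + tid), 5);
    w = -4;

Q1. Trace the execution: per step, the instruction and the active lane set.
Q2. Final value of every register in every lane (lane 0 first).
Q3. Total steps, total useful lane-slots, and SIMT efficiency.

step 0: eval ((w - x) <= -4)         0xff
step 1: x <- ((-5 - -4) % 3)         0xc0
step 2: w <- w                       0xc0
step 3: w <- 4                       0x3f
step 4: w <- max((-8 + tid), 5)      0xff
step 5: w <- -4                      0xff

Answer: 6 steps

w: -4,-4,-4,-4,-4,-4,-4,-4
x: 0,1,2,3,4,5,2,2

steps = 6; useful = 34; efficiency = 34/48 = 17/24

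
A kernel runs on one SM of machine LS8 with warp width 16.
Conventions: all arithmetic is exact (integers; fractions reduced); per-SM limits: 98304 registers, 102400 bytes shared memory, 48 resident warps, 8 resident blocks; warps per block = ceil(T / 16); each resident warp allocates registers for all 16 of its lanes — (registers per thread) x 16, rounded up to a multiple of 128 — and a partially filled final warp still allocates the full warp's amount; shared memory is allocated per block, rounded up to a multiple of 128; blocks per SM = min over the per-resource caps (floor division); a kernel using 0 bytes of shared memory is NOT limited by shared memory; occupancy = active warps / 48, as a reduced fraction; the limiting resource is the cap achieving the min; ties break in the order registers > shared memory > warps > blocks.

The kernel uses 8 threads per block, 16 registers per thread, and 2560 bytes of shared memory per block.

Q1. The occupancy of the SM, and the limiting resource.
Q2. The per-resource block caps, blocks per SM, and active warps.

Answer: occupancy 1/6, limited by blocks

registers: 384 blocks
shared memory: 40 blocks
warps: 48 blocks
blocks: 8 blocks

Answer: 8 blocks, 8 active warps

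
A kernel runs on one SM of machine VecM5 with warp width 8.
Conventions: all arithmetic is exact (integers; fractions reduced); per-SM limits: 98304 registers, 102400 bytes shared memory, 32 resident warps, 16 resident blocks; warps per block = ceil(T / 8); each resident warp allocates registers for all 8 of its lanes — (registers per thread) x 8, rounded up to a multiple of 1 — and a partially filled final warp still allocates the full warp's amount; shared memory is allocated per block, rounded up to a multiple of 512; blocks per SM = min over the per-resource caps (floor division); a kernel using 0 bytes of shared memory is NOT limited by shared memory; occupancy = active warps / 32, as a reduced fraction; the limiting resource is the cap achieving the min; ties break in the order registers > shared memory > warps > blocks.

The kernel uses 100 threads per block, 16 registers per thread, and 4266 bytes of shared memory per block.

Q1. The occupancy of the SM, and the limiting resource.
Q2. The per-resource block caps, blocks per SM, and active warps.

Answer: occupancy 13/16, limited by warps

registers: 59 blocks
shared memory: 22 blocks
warps: 2 blocks
blocks: 16 blocks

Answer: 2 blocks, 26 active warps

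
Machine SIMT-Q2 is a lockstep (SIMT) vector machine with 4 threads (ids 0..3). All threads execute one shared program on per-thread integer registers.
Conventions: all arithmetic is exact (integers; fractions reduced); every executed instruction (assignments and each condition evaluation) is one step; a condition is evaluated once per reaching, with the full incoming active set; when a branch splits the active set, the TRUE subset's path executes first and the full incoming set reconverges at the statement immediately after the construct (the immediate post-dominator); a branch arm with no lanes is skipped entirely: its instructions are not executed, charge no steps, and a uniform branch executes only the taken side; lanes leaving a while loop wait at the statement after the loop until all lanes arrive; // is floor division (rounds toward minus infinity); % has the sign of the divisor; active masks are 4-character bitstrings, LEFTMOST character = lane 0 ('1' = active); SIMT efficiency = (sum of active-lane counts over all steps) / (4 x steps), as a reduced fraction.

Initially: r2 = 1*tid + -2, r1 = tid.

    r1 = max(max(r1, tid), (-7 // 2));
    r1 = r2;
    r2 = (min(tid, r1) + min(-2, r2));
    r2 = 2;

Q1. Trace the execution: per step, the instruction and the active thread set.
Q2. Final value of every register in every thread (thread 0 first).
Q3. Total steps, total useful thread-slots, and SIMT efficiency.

step 0: r1 <- max(max(r1, tid), (-7 // 2)) 1111
step 1: r1 <- r2                     1111
step 2: r2 <- (min(tid, r1) + min(-2, r2)) 1111
step 3: r2 <- 2                      1111

Answer: 4 steps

r2: 2,2,2,2
r1: -2,-1,0,1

steps = 4; useful = 16; efficiency = 16/16 = 1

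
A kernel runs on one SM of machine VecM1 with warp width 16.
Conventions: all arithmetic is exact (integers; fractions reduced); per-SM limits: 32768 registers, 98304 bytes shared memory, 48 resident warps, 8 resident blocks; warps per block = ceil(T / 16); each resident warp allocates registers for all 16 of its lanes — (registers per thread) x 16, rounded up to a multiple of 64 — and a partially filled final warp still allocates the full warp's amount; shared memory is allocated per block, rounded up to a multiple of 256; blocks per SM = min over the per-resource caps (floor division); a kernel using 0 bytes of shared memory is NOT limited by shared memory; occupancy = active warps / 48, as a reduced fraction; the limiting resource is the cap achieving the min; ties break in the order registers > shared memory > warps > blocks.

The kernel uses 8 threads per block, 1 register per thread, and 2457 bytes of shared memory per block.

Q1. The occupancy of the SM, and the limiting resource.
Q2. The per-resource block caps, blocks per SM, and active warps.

Answer: occupancy 1/6, limited by blocks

registers: 512 blocks
shared memory: 38 blocks
warps: 48 blocks
blocks: 8 blocks

Answer: 8 blocks, 8 active warps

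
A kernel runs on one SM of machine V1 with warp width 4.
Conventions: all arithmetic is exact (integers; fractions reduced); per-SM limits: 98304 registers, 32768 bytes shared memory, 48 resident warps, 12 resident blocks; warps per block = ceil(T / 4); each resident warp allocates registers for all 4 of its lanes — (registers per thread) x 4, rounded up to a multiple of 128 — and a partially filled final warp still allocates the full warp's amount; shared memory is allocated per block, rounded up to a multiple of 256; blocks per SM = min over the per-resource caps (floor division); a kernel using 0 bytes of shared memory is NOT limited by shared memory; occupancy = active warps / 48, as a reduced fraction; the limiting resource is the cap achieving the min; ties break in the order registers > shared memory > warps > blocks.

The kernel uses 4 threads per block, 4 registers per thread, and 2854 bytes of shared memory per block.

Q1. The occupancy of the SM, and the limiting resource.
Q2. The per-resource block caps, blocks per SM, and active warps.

Answer: occupancy 5/24, limited by shared memory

registers: 768 blocks
shared memory: 10 blocks
warps: 48 blocks
blocks: 12 blocks

Answer: 10 blocks, 10 active warps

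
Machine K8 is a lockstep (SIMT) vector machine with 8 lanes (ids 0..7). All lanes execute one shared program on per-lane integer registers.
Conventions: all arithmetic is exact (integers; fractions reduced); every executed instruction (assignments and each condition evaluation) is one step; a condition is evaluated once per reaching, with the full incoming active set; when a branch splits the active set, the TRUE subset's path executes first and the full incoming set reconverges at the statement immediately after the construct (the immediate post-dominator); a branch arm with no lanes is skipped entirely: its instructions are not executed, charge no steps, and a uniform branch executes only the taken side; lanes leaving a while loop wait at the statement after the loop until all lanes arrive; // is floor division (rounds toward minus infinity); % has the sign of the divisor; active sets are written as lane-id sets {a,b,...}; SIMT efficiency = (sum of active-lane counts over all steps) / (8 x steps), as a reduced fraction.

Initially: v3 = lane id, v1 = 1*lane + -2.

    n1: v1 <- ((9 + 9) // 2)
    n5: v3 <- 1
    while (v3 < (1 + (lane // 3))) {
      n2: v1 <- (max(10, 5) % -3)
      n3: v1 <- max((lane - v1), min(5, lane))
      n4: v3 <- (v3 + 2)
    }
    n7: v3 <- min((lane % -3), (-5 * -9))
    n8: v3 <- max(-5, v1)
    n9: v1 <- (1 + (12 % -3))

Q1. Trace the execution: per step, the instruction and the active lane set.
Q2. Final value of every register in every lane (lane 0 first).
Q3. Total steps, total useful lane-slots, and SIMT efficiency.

step 0: v1 <- ((9 + 9) // 2)         {0,1,2,3,4,5,6,7}
step 1: v3 <- 1                      {0,1,2,3,4,5,6,7}
step 2: eval (v3 < (1 + (lane // 3))) {0,1,2,3,4,5,6,7}
step 3: v1 <- (max(10, 5) % -3)      {3,4,5,6,7}
step 4: v1 <- max((lane - v1), min(5, lane)) {3,4,5,6,7}
step 5: v3 <- (v3 + 2)               {3,4,5,6,7}
step 6: eval (v3 < (1 + (lane // 3))) {3,4,5,6,7}
step 7: v3 <- min((lane % -3), (-5 * -9)) {0,1,2,3,4,5,6,7}
step 8: v3 <- max(-5, v1)            {0,1,2,3,4,5,6,7}
step 9: v1 <- (1 + (12 % -3))        {0,1,2,3,4,5,6,7}

Answer: 10 steps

v3: 9,9,9,5,6,7,8,9
v1: 1,1,1,1,1,1,1,1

steps = 10; useful = 68; efficiency = 68/80 = 17/20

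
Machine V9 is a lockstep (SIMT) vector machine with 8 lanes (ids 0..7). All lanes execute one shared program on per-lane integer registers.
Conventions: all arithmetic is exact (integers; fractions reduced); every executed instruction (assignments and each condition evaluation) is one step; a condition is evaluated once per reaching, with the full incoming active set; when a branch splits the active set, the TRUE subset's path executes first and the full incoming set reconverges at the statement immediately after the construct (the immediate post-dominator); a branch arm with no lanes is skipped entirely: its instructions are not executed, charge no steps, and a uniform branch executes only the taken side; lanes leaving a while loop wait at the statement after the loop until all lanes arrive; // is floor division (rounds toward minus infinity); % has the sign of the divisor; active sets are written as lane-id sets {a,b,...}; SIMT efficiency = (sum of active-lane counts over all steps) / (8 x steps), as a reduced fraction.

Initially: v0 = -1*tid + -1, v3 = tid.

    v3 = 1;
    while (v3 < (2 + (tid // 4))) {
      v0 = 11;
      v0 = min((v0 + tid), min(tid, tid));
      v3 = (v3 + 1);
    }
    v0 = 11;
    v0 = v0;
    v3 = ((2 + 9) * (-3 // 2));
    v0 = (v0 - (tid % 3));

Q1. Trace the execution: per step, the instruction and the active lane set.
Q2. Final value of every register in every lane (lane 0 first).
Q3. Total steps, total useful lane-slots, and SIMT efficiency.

step 0: v3 <- 1                      {0,1,2,3,4,5,6,7}
step 1: eval (v3 < (2 + (tid // 4))) {0,1,2,3,4,5,6,7}
step 2: v0 <- 11                     {0,1,2,3,4,5,6,7}
step 3: v0 <- min((v0 + tid), min(tid, tid)) {0,1,2,3,4,5,6,7}
step 4: v3 <- (v3 + 1)               {0,1,2,3,4,5,6,7}
step 5: eval (v3 < (2 + (tid // 4))) {0,1,2,3,4,5,6,7}
step 6: v0 <- 11                     {4,5,6,7}
step 7: v0 <- min((v0 + tid), min(tid, tid)) {4,5,6,7}
step 8: v3 <- (v3 + 1)               {4,5,6,7}
step 9: eval (v3 < (2 + (tid // 4))) {4,5,6,7}
step 10: v0 <- 11                     {0,1,2,3,4,5,6,7}
step 11: v0 <- v0                     {0,1,2,3,4,5,6,7}
step 12: v3 <- ((2 + 9) * (-3 // 2))  {0,1,2,3,4,5,6,7}
step 13: v0 <- (v0 - (tid % 3))       {0,1,2,3,4,5,6,7}

Answer: 14 steps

v0: 11,10,9,11,10,9,11,10
v3: -22,-22,-22,-22,-22,-22,-22,-22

steps = 14; useful = 96; efficiency = 96/112 = 6/7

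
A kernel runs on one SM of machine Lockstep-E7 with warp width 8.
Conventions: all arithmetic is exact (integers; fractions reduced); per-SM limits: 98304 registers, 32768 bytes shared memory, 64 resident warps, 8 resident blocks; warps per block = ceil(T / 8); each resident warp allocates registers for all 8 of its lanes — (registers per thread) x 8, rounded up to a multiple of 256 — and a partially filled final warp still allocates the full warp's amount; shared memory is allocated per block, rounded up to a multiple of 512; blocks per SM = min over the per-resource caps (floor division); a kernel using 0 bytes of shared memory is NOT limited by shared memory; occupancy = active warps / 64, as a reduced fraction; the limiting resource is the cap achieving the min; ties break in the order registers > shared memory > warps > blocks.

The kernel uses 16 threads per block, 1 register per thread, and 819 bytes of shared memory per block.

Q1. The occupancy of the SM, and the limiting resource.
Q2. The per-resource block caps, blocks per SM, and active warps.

Answer: occupancy 1/4, limited by blocks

registers: 192 blocks
shared memory: 32 blocks
warps: 32 blocks
blocks: 8 blocks

Answer: 8 blocks, 16 active warps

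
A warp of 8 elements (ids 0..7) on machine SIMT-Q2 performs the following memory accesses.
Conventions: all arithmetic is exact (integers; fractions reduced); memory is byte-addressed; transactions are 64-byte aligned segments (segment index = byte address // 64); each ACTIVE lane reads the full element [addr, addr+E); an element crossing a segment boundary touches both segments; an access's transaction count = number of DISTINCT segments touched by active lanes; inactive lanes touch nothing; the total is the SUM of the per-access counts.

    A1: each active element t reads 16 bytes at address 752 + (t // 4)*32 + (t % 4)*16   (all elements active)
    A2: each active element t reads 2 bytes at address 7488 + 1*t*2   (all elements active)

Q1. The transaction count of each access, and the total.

A1: 3 transactions
A2: 1 transaction

Answer: 3,1; total 4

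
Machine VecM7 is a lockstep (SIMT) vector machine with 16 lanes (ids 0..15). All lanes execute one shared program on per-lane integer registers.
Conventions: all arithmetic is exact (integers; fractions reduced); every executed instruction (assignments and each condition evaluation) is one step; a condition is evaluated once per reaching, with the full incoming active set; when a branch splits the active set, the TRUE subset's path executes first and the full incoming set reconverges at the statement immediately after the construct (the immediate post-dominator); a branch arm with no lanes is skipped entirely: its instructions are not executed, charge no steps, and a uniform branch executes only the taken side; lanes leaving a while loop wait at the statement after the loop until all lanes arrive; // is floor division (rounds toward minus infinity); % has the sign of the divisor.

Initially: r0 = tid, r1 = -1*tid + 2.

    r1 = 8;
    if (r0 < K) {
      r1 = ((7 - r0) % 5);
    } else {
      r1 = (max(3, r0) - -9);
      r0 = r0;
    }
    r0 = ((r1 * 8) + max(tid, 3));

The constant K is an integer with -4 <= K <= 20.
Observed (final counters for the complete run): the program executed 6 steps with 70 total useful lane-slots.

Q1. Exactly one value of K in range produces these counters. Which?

Answer: K = 10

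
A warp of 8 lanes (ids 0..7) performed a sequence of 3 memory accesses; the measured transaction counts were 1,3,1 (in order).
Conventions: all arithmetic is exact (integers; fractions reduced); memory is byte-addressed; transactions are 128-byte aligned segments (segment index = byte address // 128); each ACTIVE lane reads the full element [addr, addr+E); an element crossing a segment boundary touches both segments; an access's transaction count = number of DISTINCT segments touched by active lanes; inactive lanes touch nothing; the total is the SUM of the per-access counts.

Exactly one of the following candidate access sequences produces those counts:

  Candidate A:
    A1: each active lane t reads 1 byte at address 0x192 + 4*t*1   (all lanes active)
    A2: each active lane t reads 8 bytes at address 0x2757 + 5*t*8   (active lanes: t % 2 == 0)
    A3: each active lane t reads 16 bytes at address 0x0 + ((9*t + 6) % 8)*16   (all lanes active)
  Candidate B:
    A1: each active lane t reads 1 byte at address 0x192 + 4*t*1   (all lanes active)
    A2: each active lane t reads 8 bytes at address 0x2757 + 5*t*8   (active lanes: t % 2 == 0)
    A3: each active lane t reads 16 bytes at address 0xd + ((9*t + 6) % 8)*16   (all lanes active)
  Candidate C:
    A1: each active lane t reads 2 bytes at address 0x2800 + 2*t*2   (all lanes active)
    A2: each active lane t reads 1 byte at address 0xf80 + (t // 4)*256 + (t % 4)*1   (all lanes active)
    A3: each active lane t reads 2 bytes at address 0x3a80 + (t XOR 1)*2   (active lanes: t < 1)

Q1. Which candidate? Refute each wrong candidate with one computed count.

B: A3 gives 2 transactions, not 1
C: A2 gives 2 transactions, not 3
A: all counts match (1,3,1)

Answer: A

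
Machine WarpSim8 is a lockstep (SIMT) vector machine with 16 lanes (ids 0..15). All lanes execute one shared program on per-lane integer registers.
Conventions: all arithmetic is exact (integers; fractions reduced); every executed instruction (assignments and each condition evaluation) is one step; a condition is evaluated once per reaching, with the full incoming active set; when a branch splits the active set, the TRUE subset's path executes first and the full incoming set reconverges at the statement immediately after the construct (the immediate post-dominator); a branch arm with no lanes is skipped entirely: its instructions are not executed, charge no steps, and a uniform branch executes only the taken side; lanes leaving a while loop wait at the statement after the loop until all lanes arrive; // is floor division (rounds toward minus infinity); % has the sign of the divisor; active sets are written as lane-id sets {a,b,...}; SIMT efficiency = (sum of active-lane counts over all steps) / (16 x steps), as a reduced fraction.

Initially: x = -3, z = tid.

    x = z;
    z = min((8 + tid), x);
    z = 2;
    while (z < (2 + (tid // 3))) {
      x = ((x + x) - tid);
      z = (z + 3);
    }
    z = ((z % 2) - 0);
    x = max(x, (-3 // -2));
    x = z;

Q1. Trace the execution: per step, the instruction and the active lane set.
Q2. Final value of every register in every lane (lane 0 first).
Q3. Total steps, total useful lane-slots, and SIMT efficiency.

step 0: x <- z                       {0,1,2,3,4,5,6,7,8,9,10,11,12,13,14,15}
step 1: z <- min((8 + tid), x)       {0,1,2,3,4,5,6,7,8,9,10,11,12,13,14,15}
step 2: z <- 2                       {0,1,2,3,4,5,6,7,8,9,10,11,12,13,14,15}
step 3: eval (z < (2 + (tid // 3)))  {0,1,2,3,4,5,6,7,8,9,10,11,12,13,14,15}
step 4: x <- ((x + x) - tid)         {3,4,5,6,7,8,9,10,11,12,13,14,15}
step 5: z <- (z + 3)                 {3,4,5,6,7,8,9,10,11,12,13,14,15}
step 6: eval (z < (2 + (tid // 3)))  {3,4,5,6,7,8,9,10,11,12,13,14,15}
step 7: x <- ((x + x) - tid)         {12,13,14,15}
step 8: z <- (z + 3)                 {12,13,14,15}
step 9: eval (z < (2 + (tid // 3)))  {12,13,14,15}
step 10: z <- ((z % 2) - 0)           {0,1,2,3,4,5,6,7,8,9,10,11,12,13,14,15}
step 11: x <- max(x, (-3 // -2))      {0,1,2,3,4,5,6,7,8,9,10,11,12,13,14,15}
step 12: x <- z                       {0,1,2,3,4,5,6,7,8,9,10,11,12,13,14,15}

Answer: 13 steps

x: 0,0,0,1,1,1,1,1,1,1,1,1,0,0,0,0
z: 0,0,0,1,1,1,1,1,1,1,1,1,0,0,0,0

steps = 13; useful = 163; efficiency = 163/208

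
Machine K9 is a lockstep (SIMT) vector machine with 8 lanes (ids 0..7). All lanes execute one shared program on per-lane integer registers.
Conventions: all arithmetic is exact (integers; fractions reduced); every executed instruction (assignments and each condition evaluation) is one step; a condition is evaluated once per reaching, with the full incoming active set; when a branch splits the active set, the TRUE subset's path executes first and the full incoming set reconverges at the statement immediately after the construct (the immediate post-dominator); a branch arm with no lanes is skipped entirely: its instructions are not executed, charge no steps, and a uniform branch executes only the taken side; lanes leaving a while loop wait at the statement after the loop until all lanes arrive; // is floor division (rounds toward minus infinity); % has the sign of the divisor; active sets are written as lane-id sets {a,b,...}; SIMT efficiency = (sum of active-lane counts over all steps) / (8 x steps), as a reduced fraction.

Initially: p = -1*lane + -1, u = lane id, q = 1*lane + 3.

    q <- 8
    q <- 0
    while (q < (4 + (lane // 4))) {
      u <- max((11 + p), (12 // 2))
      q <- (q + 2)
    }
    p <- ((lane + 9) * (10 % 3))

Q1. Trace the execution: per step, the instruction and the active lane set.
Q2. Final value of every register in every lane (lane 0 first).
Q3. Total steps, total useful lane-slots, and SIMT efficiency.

step 0: q <- 8                       {0,1,2,3,4,5,6,7}
step 1: q <- 0                       {0,1,2,3,4,5,6,7}
step 2: eval (q < (4 + (lane // 4))) {0,1,2,3,4,5,6,7}
step 3: u <- max((11 + p), (12 // 2)) {0,1,2,3,4,5,6,7}
step 4: q <- (q + 2)                 {0,1,2,3,4,5,6,7}
step 5: eval (q < (4 + (lane // 4))) {0,1,2,3,4,5,6,7}
step 6: u <- max((11 + p), (12 // 2)) {0,1,2,3,4,5,6,7}
step 7: q <- (q + 2)                 {0,1,2,3,4,5,6,7}
step 8: eval (q < (4 + (lane // 4))) {0,1,2,3,4,5,6,7}
step 9: u <- max((11 + p), (12 // 2)) {4,5,6,7}
step 10: q <- (q + 2)                 {4,5,6,7}
step 11: eval (q < (4 + (lane // 4))) {4,5,6,7}
step 12: p <- ((lane + 9) * (10 % 3)) {0,1,2,3,4,5,6,7}

Answer: 13 steps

p: 9,10,11,12,13,14,15,16
u: 10,9,8,7,6,6,6,6
q: 4,4,4,4,6,6,6,6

steps = 13; useful = 92; efficiency = 92/104 = 23/26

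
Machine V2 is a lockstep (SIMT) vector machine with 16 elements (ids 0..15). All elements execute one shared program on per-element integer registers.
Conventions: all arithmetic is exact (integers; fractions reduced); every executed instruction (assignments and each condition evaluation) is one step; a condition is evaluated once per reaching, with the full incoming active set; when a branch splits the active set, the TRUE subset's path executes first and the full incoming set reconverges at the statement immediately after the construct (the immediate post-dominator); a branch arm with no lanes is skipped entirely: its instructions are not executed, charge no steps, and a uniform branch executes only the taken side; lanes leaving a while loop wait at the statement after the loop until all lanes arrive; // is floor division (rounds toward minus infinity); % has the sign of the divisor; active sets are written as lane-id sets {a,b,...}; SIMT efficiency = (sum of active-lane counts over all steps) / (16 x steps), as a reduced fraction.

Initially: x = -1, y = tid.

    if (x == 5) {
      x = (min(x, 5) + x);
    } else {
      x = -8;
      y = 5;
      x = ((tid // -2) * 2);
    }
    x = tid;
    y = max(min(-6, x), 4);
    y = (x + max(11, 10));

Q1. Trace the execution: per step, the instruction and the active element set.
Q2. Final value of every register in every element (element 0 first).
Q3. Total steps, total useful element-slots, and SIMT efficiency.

step 0: eval (x == 5)                {0,1,2,3,4,5,6,7,8,9,10,11,12,13,14,15}
step 1: x <- -8                      {0,1,2,3,4,5,6,7,8,9,10,11,12,13,14,15}
step 2: y <- 5                       {0,1,2,3,4,5,6,7,8,9,10,11,12,13,14,15}
step 3: x <- ((tid // -2) * 2)       {0,1,2,3,4,5,6,7,8,9,10,11,12,13,14,15}
step 4: x <- tid                     {0,1,2,3,4,5,6,7,8,9,10,11,12,13,14,15}
step 5: y <- max(min(-6, x), 4)      {0,1,2,3,4,5,6,7,8,9,10,11,12,13,14,15}
step 6: y <- (x + max(11, 10))       {0,1,2,3,4,5,6,7,8,9,10,11,12,13,14,15}

Answer: 7 steps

x: 0,1,2,3,4,5,6,7,8,9,10,11,12,13,14,15
y: 11,12,13,14,15,16,17,18,19,20,21,22,23,24,25,26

steps = 7; useful = 112; efficiency = 112/112 = 1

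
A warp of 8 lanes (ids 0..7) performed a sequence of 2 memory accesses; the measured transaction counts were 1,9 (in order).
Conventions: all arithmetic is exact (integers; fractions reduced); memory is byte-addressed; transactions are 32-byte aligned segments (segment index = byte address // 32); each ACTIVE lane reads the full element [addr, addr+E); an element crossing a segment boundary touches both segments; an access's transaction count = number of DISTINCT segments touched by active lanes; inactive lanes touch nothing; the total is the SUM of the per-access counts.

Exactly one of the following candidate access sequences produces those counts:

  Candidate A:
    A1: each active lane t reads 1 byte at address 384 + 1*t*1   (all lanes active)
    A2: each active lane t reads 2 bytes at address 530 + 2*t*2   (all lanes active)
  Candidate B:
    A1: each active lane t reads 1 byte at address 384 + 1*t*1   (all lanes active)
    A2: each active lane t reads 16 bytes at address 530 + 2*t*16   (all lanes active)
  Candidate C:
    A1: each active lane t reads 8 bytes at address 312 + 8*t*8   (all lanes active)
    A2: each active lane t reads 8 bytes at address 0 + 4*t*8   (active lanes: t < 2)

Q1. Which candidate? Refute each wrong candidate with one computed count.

A: A2 gives 2 transactions, not 9
C: A1 gives 8 transactions, not 1
B: all counts match (1,9)

Answer: B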